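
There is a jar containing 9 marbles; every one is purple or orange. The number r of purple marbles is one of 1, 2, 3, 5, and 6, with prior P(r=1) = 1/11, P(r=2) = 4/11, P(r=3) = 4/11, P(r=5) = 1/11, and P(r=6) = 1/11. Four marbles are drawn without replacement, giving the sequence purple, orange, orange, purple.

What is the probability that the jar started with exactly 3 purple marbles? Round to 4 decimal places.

0.4878

Compute the likelihood of the observed sequence for each case: P(data | r = 1) = (1/9)(8/8)(7/7)(0/6) = 0; P(data | r = 2) = (2/9)(7/8)(6/7)(1/6) = 1/36; P(data | r = 3) = (3/9)(6/8)(5/7)(2/6) = 5/84; P(data | r = 5) = (5/9)(4/8)(3/7)(4/6) = 5/63; P(data | r = 6) = (6/9)(3/8)(2/7)(5/6) = 5/84.
Weighting by the prior gives 1/11 · 0 = 0, 4/11 · 1/36 = 1/99, 4/11 · 5/84 = 5/231, 1/11 · 5/63 = 5/693, 1/11 · 5/84 = 5/924; these sum to 41/924.
By Bayes' rule, P(r = 3 | data) = (5/231) / (41/924) = 20/41.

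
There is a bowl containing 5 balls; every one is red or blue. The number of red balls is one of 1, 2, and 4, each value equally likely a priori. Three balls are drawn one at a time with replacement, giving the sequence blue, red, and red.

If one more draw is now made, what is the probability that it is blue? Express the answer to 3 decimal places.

0.425

Compute the likelihood of the observed sequence for each case: P(data | r = 1) = (4/5)(1/5)(1/5) = 4/125; P(data | r = 2) = (3/5)(2/5)(2/5) = 12/125; P(data | r = 4) = (1/5)(4/5)(4/5) = 16/125.
Multiplying each by its prior: 1/3 · 4/125 = 4/375, 1/3 · 12/125 = 4/125, 1/3 · 16/125 = 16/375; with total 32/375.
Dividing through by the total gives posterior P(r = 1 | data) = 1/8, P(r = 2 | data) = 3/8, P(r = 4 | data) = 1/2.
The predictive probability is P(blue next | data) = (4/5)(1/8) + (3/5)(3/8) + (1/5)(1/2) = 17/40.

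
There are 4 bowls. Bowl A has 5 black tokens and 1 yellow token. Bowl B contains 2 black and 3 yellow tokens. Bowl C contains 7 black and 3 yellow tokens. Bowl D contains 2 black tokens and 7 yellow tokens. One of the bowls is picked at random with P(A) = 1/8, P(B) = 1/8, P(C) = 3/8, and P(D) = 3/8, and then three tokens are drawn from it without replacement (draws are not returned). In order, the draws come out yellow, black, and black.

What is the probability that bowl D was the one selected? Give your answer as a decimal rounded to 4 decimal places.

Under each hypothesis, the probability of the observed sequence is: P(data | bowl A) = (1/6)(5/5)(4/4) = 1/6; P(data | bowl B) = (3/5)(2/4)(1/3) = 1/10; P(data | bowl C) = (3/10)(7/9)(6/8) = 7/40; P(data | bowl D) = (7/9)(2/8)(1/7) = 1/36.
The prior-weighted likelihoods are 1/8 · 1/6 = 1/48, 1/8 · 1/10 = 1/80, 3/8 · 7/40 = 21/320, 3/8 · 1/36 = 1/96; summing to 7/64.
Therefore the posterior P(bowl D | data) = (1/96) / (7/64) = 2/21.

0.0952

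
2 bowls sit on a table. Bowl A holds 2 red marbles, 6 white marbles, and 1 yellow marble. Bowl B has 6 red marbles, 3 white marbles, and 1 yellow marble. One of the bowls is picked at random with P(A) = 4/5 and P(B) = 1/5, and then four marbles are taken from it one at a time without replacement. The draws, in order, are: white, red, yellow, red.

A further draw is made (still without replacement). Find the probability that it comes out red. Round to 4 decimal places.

0.3529

The likelihood of the observed sequence under each hypothesis: P(data | bowl A) = (6/9)(2/8)(1/7)(1/6) = 0.0039683; P(data | bowl B) = (3/10)(6/9)(1/8)(5/7) = 0.017857.
Multiplying each by its prior: 4/5 · 0.0039683 = 0.0031746, 1/5 · 0.017857 = 0.0035714; with total 0.006746.
The posterior is then P(bowl A | data) = 0.47059, P(bowl B | data) = 0.52941.
The predictive probability is P(red next | data) = (0)(0.47059) + (2/3)(0.52941) = 0.35294.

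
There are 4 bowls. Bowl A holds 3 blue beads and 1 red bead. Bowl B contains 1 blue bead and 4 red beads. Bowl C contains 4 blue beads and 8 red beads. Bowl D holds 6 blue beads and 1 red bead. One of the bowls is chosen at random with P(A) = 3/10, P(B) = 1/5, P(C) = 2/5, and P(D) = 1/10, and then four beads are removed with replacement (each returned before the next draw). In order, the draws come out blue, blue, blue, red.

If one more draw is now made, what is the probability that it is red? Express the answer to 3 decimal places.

0.324

For each hypothesis, P(data | H) works out to: P(data | bowl A) = (3/4)(3/4)(3/4)(1/4) = 0.10547; P(data | bowl B) = (1/5)(1/5)(1/5)(4/5) = 0.0064; P(data | bowl C) = (4/12)(4/12)(4/12)(8/12) = 0.024691; P(data | bowl D) = (6/7)(6/7)(6/7)(1/7) = 0.089963.
The prior-weighted likelihoods are 3/10 · 0.10547 = 0.031641, 1/5 · 0.0064 = 0.00128, 2/5 · 0.024691 = 0.0098765, 1/10 · 0.089963 = 0.0089963; summing to 0.051793.
Dividing through by the total gives posterior P(bowl A | data) = 0.6109, P(bowl B | data) = 0.024714, P(bowl C | data) = 0.19069, P(bowl D | data) = 0.17369.
The predictive probability is P(red next | data) = (1/4)(0.6109) + (4/5)(0.024714) + (2/3)(0.19069) + (1/7)(0.17369) = 0.32444.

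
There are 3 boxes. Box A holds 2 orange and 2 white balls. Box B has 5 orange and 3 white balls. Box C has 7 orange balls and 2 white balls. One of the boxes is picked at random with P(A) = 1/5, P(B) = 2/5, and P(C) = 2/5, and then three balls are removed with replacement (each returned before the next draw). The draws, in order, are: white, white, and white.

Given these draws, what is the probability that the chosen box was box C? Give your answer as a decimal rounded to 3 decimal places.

0.087

For each hypothesis, P(data | H) works out to: P(data | box A) = (2/4)(2/4)(2/4) = 0.125; P(data | box B) = (3/8)(3/8)(3/8) = 0.052734; P(data | box C) = (2/9)(2/9)(2/9) = 0.010974.
Weighting by the prior gives 1/5 · 0.125 = 0.025, 2/5 · 0.052734 = 0.021094, 2/5 · 0.010974 = 0.0043896; summing to 0.050483.
Therefore the posterior P(box C | data) = (0.0043896) / (0.050483) = 0.086951.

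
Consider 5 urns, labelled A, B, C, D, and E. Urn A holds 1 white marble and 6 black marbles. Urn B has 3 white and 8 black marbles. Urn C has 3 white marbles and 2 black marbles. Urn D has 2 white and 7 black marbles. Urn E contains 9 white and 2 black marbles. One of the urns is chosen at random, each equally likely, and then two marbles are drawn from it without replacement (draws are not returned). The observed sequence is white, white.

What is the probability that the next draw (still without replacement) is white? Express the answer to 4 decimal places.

Compute the likelihood of the observed sequence for each case: P(data | urn A) = (1/7)(0/6) = 0; P(data | urn B) = (3/11)(2/10) = 0.054545; P(data | urn C) = (3/5)(2/4) = 0.3; P(data | urn D) = (2/9)(1/8) = 0.027778; P(data | urn E) = (9/11)(8/10) = 0.65455.
Weighting by the prior gives 1/5 · 0 = 0, 1/5 · 0.054545 = 0.010909, 1/5 · 0.3 = 0.06, 1/5 · 0.027778 = 0.0055556, 1/5 · 0.65455 = 0.13091; these sum to 0.20737.
Normalising, the posterior is P(urn A | data) = 0, P(urn B | data) = 0.052606, P(urn C | data) = 0.28933, P(urn D | data) = 0.02679, P(urn E | data) = 0.63127.
The predictive probability is P(white next | data) = (1/9)(0.052606) + (1/3)(0.28933) + (0)(0.02679) + (7/9)(0.63127) = 0.59328.

0.5933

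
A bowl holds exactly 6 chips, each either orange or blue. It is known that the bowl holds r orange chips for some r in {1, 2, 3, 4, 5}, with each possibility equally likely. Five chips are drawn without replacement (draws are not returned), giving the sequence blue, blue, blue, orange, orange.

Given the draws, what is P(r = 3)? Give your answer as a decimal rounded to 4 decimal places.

For each hypothesis, P(data | H) works out to: P(data | r = 1) = (5/6)(4/5)(3/4)(1/3)(0/2) = 0; P(data | r = 2) = (4/6)(3/5)(2/4)(2/3)(1/2) = 1/15; P(data | r = 3) = (3/6)(2/5)(1/4)(3/3)(2/2) = 1/20; P(data | r = 4) = (2/6)(1/5)(0/4) = 0; P(data | r = 5) = (1/6)(0/5) = 0.
Weighting by the prior gives 1/5 · 0 = 0, 1/5 · 1/15 = 1/75, 1/5 · 1/20 = 1/100, 1/5 · 0 = 0, 1/5 · 0 = 0; summing to 7/300.
So P(r = 3 | data) = (1/100) / (7/300) = 3/7.

0.4286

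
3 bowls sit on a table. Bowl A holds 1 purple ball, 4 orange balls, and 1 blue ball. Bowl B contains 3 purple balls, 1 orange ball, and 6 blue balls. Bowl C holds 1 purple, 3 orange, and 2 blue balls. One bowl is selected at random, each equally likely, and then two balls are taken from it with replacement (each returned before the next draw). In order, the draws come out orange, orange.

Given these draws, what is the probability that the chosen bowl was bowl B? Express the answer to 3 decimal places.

Compute the likelihood of the observed sequence for each case: P(data | bowl A) = (4/6)(4/6) = 0.44444; P(data | bowl B) = (1/10)(1/10) = 0.01; P(data | bowl C) = (3/6)(3/6) = 0.25.
Multiplying each by its prior: 1/3 · 0.44444 = 0.14815, 1/3 · 0.01 = 0.0033333, 1/3 · 0.25 = 0.083333; these sum to 0.23481.
Hence P(bowl B | data) = (0.0033333) / (0.23481) = 0.014196.

0.014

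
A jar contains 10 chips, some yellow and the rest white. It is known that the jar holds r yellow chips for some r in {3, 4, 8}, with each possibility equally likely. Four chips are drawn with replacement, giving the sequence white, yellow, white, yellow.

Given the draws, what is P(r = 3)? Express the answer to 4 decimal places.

0.3464

Compute the likelihood of the observed sequence for each case: P(data | r = 3) = (7/10)(3/10)(7/10)(3/10) = 0.0441; P(data | r = 4) = (6/10)(4/10)(6/10)(4/10) = 0.0576; P(data | r = 8) = (2/10)(8/10)(2/10)(8/10) = 0.0256.
The prior-weighted likelihoods are 1/3 · 0.0441 = 0.0147, 1/3 · 0.0576 = 0.0192, 1/3 · 0.0256 = 0.0085333; with total 0.042433.
By Bayes' rule, P(r = 3 | data) = (0.0147) / (0.042433) = 0.34643.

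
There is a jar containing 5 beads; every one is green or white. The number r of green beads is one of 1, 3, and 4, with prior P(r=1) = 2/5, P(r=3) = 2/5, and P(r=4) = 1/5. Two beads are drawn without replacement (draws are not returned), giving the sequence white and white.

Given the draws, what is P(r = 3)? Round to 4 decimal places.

0.1429

Under each hypothesis, the probability of the observed sequence is: P(data | r = 1) = (4/5)(3/4) = 3/5; P(data | r = 3) = (2/5)(1/4) = 1/10; P(data | r = 4) = (1/5)(0/4) = 0.
Multiplying each by its prior: 2/5 · 3/5 = 6/25, 2/5 · 1/10 = 1/25, 1/5 · 0 = 0; with total 7/25.
By Bayes' rule, P(r = 3 | data) = (1/25) / (7/25) = 1/7.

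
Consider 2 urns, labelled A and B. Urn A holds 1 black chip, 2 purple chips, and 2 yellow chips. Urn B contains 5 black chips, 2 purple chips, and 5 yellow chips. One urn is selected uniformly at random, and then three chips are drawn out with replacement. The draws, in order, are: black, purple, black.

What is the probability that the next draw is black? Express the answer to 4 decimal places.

0.3395

Under each hypothesis, the probability of the observed sequence is: P(data | urn A) = (1/5)(2/5)(1/5) = 0.016; P(data | urn B) = (5/12)(2/12)(5/12) = 0.028935.
Multiplying each by its prior: 1/2 · 0.016 = 0.008, 1/2 · 0.028935 = 0.014468; these sum to 0.022468.
Dividing through by the total gives posterior P(urn A | data) = 0.35607, P(urn B | data) = 0.64393.
Averaging over the posterior, P(black next | data) = (1/5)(0.35607) + (5/12)(0.64393) = 0.33952.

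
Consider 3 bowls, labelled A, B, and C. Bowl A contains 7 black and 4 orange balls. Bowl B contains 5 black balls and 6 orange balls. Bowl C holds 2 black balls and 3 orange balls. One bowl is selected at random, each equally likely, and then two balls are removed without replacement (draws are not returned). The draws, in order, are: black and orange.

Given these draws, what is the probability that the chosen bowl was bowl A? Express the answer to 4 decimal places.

For each hypothesis, P(data | H) works out to: P(data | bowl A) = (7/11)(4/10) = 14/55; P(data | bowl B) = (5/11)(6/10) = 3/11; P(data | bowl C) = (2/5)(3/4) = 3/10.
Multiplying each by its prior: 1/3 · 14/55 = 14/165, 1/3 · 3/11 = 1/11, 1/3 · 3/10 = 1/10; with total 91/330.
By Bayes' rule, P(bowl A | data) = (14/165) / (91/330) = 4/13.

0.3077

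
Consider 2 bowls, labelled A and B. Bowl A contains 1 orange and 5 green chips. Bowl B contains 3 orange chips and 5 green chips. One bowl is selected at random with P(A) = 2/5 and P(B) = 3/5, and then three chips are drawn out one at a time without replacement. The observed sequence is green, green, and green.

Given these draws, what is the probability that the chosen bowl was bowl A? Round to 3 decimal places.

For each hypothesis, P(data | H) works out to: P(data | bowl A) = (5/6)(4/5)(3/4) = 1/2; P(data | bowl B) = (5/8)(4/7)(3/6) = 5/28.
Multiplying each by its prior: 2/5 · 1/2 = 1/5, 3/5 · 5/28 = 3/28; these sum to 43/140.
So P(bowl A | data) = (1/5) / (43/140) = 28/43.

0.651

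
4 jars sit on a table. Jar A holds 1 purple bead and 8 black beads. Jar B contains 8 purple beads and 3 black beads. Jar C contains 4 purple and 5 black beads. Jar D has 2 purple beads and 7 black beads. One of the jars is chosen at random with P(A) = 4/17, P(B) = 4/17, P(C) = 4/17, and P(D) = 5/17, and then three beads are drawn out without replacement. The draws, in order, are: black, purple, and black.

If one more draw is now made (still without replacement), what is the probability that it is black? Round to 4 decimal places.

0.7028

Under each hypothesis, the probability of the observed sequence is: P(data | jar A) = (8/9)(1/8)(7/7) = 0.11111; P(data | jar B) = (3/11)(8/10)(2/9) = 0.048485; P(data | jar C) = (5/9)(4/8)(4/7) = 0.15873; P(data | jar D) = (7/9)(2/8)(6/7) = 0.16667.
Multiplying each by its prior: 4/17 · 0.11111 = 0.026144, 4/17 · 0.048485 = 0.011408, 4/17 · 0.15873 = 0.037348, 5/17 · 0.16667 = 0.04902; these sum to 0.12392.
Normalising, the posterior is P(jar A | data) = 0.21097, P(jar B | data) = 0.092061, P(jar C | data) = 0.30139, P(jar D | data) = 0.39558.
Averaging over the posterior, P(black next | data) = (1)(0.21097) + (1/8)(0.092061) + (1/2)(0.30139) + (5/6)(0.39558) = 0.70282.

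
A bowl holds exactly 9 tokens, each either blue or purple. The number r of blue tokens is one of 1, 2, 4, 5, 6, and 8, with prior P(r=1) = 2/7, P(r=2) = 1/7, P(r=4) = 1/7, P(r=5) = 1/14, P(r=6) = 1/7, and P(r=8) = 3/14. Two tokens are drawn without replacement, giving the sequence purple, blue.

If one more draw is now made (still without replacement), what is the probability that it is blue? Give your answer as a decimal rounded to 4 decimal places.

0.4571

The likelihood of the observed sequence under each hypothesis: P(data | r = 1) = (8/9)(1/8) = 1/9; P(data | r = 2) = (7/9)(2/8) = 7/36; P(data | r = 4) = (5/9)(4/8) = 5/18; P(data | r = 5) = (4/9)(5/8) = 5/18; P(data | r = 6) = (3/9)(6/8) = 1/4; P(data | r = 8) = (1/9)(8/8) = 1/9.
The prior-weighted likelihoods are 2/7 · 1/9 = 2/63, 1/7 · 7/36 = 1/36, 1/7 · 5/18 = 5/126, 1/14 · 5/18 = 5/252, 1/7 · 1/4 = 1/28, 3/14 · 1/9 = 1/42; these sum to 5/28.
Normalising, the posterior is P(r = 1 | data) = 8/45, P(r = 2 | data) = 7/45, P(r = 4 | data) = 2/9, P(r = 5 | data) = 1/9, P(r = 6 | data) = 1/5, P(r = 8 | data) = 2/15.
The predictive probability is P(blue next | data) = (0)(8/45) + (1/7)(7/45) + (3/7)(2/9) + (4/7)(1/9) + (5/7)(1/5) + (1)(2/15) = 16/35.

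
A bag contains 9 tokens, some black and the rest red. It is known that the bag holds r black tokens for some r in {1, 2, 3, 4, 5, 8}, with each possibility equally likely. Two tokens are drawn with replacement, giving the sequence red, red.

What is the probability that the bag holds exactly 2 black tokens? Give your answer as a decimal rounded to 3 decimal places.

0.257

The likelihood of the observed sequence under each hypothesis: P(data | r = 1) = (8/9)(8/9) = 64/81; P(data | r = 2) = (7/9)(7/9) = 49/81; P(data | r = 3) = (6/9)(6/9) = 4/9; P(data | r = 4) = (5/9)(5/9) = 25/81; P(data | r = 5) = (4/9)(4/9) = 16/81; P(data | r = 8) = (1/9)(1/9) = 1/81.
Multiplying each by its prior: 1/6 · 64/81 = 32/243, 1/6 · 49/81 = 49/486, 1/6 · 4/9 = 2/27, 1/6 · 25/81 = 25/486, 1/6 · 16/81 = 8/243, 1/6 · 1/81 = 1/486; summing to 191/486.
So P(r = 2 | data) = (49/486) / (191/486) = 49/191.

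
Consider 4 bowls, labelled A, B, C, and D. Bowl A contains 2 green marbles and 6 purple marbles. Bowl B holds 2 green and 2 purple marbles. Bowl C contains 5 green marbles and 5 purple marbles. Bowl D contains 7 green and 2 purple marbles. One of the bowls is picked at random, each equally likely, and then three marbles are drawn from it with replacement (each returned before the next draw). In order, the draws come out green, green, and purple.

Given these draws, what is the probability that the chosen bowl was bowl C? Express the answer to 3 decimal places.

Under each hypothesis, the probability of the observed sequence is: P(data | bowl A) = (2/8)(2/8)(6/8) = 0.046875; P(data | bowl B) = (2/4)(2/4)(2/4) = 0.125; P(data | bowl C) = (5/10)(5/10)(5/10) = 0.125; P(data | bowl D) = (7/9)(7/9)(2/9) = 0.13443.
Weighting by the prior gives 1/4 · 0.046875 = 0.011719, 1/4 · 0.125 = 0.03125, 1/4 · 0.125 = 0.03125, 1/4 · 0.13443 = 0.033608; these sum to 0.10783.
So P(bowl C | data) = (0.03125) / (0.10783) = 0.28982.

0.290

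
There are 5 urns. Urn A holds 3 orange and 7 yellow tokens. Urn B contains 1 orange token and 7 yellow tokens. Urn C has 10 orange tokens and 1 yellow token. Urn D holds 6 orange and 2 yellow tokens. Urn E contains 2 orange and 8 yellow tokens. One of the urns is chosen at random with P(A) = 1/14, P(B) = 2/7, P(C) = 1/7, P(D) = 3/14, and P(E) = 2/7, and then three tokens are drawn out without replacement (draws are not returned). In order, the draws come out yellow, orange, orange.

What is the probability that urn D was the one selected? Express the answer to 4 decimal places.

The likelihood of the observed sequence under each hypothesis: P(data | urn A) = (7/10)(3/9)(2/8) = 0.058333; P(data | urn B) = (7/8)(1/7)(0/6) = 0; P(data | urn C) = (1/11)(10/10)(9/9) = 0.090909; P(data | urn D) = (2/8)(6/7)(5/6) = 0.17857; P(data | urn E) = (8/10)(2/9)(1/8) = 0.022222.
Multiplying each by its prior: 1/14 · 0.058333 = 0.0041667, 2/7 · 0 = 0, 1/7 · 0.090909 = 0.012987, 3/14 · 0.17857 = 0.038265, 2/7 · 0.022222 = 0.0063492; summing to 0.061768.
Therefore the posterior P(urn D | data) = (0.038265) / (0.061768) = 0.6195.

0.6195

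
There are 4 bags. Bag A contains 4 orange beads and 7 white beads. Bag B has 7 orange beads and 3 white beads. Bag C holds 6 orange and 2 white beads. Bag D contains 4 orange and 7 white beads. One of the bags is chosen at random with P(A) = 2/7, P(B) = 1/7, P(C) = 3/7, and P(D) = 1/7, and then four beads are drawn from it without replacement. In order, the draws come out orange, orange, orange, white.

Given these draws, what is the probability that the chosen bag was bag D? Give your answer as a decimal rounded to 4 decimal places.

Compute the likelihood of the observed sequence for each case: P(data | bag A) = (4/11)(3/10)(2/9)(7/8) = 0.021212; P(data | bag B) = (7/10)(6/9)(5/8)(3/7) = 0.125; P(data | bag C) = (6/8)(5/7)(4/6)(2/5) = 0.14286; P(data | bag D) = (4/11)(3/10)(2/9)(7/8) = 0.021212.
Weighting by the prior gives 2/7 · 0.021212 = 0.0060606, 1/7 · 0.125 = 0.017857, 3/7 · 0.14286 = 0.061224, 1/7 · 0.021212 = 0.0030303; these sum to 0.088173.
So P(bag D | data) = (0.0030303) / (0.088173) = 0.034368.

0.0344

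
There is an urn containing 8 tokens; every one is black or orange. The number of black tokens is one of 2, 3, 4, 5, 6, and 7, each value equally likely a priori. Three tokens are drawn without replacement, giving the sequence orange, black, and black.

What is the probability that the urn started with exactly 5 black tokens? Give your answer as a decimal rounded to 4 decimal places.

0.2381

Under each hypothesis, the probability of the observed sequence is: P(data | r = 2) = (6/8)(2/7)(1/6) = 1/28; P(data | r = 3) = (5/8)(3/7)(2/6) = 5/56; P(data | r = 4) = (4/8)(4/7)(3/6) = 1/7; P(data | r = 5) = (3/8)(5/7)(4/6) = 5/28; P(data | r = 6) = (2/8)(6/7)(5/6) = 5/28; P(data | r = 7) = (1/8)(7/7)(6/6) = 1/8.
The prior-weighted likelihoods are 1/6 · 1/28 = 1/168, 1/6 · 5/56 = 5/336, 1/6 · 1/7 = 1/42, 1/6 · 5/28 = 5/168, 1/6 · 5/28 = 5/168, 1/6 · 1/8 = 1/48; with total 1/8.
By Bayes' rule, P(r = 5 | data) = (5/168) / (1/8) = 5/21.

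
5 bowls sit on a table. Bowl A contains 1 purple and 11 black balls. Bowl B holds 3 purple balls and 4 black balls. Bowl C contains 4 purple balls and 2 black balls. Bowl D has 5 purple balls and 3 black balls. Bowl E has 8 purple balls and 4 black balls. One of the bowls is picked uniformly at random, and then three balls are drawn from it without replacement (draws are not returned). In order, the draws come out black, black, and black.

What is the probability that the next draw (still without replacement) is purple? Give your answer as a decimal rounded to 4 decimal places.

0.2255

The likelihood of the observed sequence under each hypothesis: P(data | bowl A) = (11/12)(10/11)(9/10) = 0.75; P(data | bowl B) = (4/7)(3/6)(2/5) = 0.11429; P(data | bowl C) = (2/6)(1/5)(0/4) = 0; P(data | bowl D) = (3/8)(2/7)(1/6) = 0.017857; P(data | bowl E) = (4/12)(3/11)(2/10) = 0.018182.
Weighting by the prior gives 1/5 · 0.75 = 0.15, 1/5 · 0.11429 = 0.022857, 1/5 · 0 = 0, 1/5 · 0.017857 = 0.0035714, 1/5 · 0.018182 = 0.0036364; these sum to 0.18006.
Dividing through by the total gives posterior P(bowl A | data) = 0.83303, P(bowl B | data) = 0.12694, P(bowl C | data) = 0, P(bowl D | data) = 0.019834, P(bowl E | data) = 0.020195.
So P(purple next | data) = Σ P(purple next | H) P(H | data) = (1/9)(0.83303) + (3/4)(0.12694) + (1)(0.019834) + (8/9)(0.020195) = 0.22555.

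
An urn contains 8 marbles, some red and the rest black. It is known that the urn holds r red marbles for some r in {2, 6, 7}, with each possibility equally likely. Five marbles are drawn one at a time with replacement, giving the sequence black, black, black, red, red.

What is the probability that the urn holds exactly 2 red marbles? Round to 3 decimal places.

0.719

Compute the likelihood of the observed sequence for each case: P(data | r = 2) = (6/8)(6/8)(6/8)(2/8)(2/8) = 0.026367; P(data | r = 6) = (2/8)(2/8)(2/8)(6/8)(6/8) = 0.0087891; P(data | r = 7) = (1/8)(1/8)(1/8)(7/8)(7/8) = 0.0014954.
The prior-weighted likelihoods are 1/3 · 0.026367 = 0.0087891, 1/3 · 0.0087891 = 0.0029297, 1/3 · 0.0014954 = 0.00049845; these sum to 0.012217.
Therefore the posterior P(r = 2 | data) = (0.0087891) / (0.012217) = 0.7194.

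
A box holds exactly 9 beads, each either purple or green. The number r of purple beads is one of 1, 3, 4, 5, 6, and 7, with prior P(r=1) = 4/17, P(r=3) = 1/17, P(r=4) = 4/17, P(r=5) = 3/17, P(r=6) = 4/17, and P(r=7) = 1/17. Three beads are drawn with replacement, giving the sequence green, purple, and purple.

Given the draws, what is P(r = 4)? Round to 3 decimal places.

Compute the likelihood of the observed sequence for each case: P(data | r = 1) = (8/9)(1/9)(1/9) = 0.010974; P(data | r = 3) = (6/9)(3/9)(3/9) = 0.074074; P(data | r = 4) = (5/9)(4/9)(4/9) = 0.10974; P(data | r = 5) = (4/9)(5/9)(5/9) = 0.13717; P(data | r = 6) = (3/9)(6/9)(6/9) = 0.14815; P(data | r = 7) = (2/9)(7/9)(7/9) = 0.13443.
Multiplying each by its prior: 4/17 · 0.010974 = 0.0025821, 1/17 · 0.074074 = 0.0043573, 4/17 · 0.10974 = 0.025821, 3/17 · 0.13717 = 0.024207, 4/17 · 0.14815 = 0.034858, 1/17 · 0.13443 = 0.0079077; these sum to 0.099734.
By Bayes' rule, P(r = 4 | data) = (0.025821) / (0.099734) = 0.2589.

0.259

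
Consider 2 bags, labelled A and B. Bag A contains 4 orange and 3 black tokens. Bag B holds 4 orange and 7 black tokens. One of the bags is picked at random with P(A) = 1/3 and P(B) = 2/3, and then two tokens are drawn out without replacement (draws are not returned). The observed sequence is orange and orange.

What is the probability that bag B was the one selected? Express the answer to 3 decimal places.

0.433

Under each hypothesis, the probability of the observed sequence is: P(data | bag A) = (4/7)(3/6) = 0.28571; P(data | bag B) = (4/11)(3/10) = 0.10909.
Weighting by the prior gives 1/3 · 0.28571 = 0.095238, 2/3 · 0.10909 = 0.072727; with total 0.16797.
By Bayes' rule, P(bag B | data) = (0.072727) / (0.16797) = 0.43299.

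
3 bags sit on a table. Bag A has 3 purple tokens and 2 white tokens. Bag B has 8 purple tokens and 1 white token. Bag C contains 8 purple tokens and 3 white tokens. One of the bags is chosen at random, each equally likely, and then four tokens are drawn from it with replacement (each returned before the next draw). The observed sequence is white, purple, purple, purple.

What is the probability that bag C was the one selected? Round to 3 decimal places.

0.389

For each hypothesis, P(data | H) works out to: P(data | bag A) = (2/5)(3/5)(3/5)(3/5) = 0.0864; P(data | bag B) = (1/9)(8/9)(8/9)(8/9) = 0.078037; P(data | bag C) = (3/11)(8/11)(8/11)(8/11) = 0.10491.
Multiplying each by its prior: 1/3 · 0.0864 = 0.0288, 1/3 · 0.078037 = 0.026012, 1/3 · 0.10491 = 0.03497; these sum to 0.089783.
Hence P(bag C | data) = (0.03497) / (0.089783) = 0.3895.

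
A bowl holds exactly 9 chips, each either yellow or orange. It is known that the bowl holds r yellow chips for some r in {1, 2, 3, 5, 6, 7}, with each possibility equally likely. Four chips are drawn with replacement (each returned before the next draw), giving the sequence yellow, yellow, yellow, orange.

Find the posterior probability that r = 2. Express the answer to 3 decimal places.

0.027

Under each hypothesis, the probability of the observed sequence is: P(data | r = 1) = (1/9)(1/9)(1/9)(8/9) = 0.0012193; P(data | r = 2) = (2/9)(2/9)(2/9)(7/9) = 0.0085353; P(data | r = 3) = (3/9)(3/9)(3/9)(6/9) = 0.024691; P(data | r = 5) = (5/9)(5/9)(5/9)(4/9) = 0.076208; P(data | r = 6) = (6/9)(6/9)(6/9)(3/9) = 0.098765; P(data | r = 7) = (7/9)(7/9)(7/9)(2/9) = 0.10456.
The prior-weighted likelihoods are 1/6 · 0.0012193 = 0.00020322, 1/6 · 0.0085353 = 0.0014225, 1/6 · 0.024691 = 0.0041152, 1/6 · 0.076208 = 0.012701, 1/6 · 0.098765 = 0.016461, 1/6 · 0.10456 = 0.017426; these sum to 0.052329.
Therefore the posterior P(r = 2 | data) = (0.0014225) / (0.052329) = 0.027184.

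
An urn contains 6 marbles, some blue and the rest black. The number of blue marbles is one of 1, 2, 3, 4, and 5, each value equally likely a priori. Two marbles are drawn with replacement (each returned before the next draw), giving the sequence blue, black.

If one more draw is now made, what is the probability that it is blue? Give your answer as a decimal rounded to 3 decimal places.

Compute the likelihood of the observed sequence for each case: P(data | r = 1) = (1/6)(5/6) = 5/36; P(data | r = 2) = (2/6)(4/6) = 2/9; P(data | r = 3) = (3/6)(3/6) = 1/4; P(data | r = 4) = (4/6)(2/6) = 2/9; P(data | r = 5) = (5/6)(1/6) = 5/36.
Weighting by the prior gives 1/5 · 5/36 = 1/36, 1/5 · 2/9 = 2/45, 1/5 · 1/4 = 1/20, 1/5 · 2/9 = 2/45, 1/5 · 5/36 = 1/36; these sum to 7/36.
The posterior is then P(r = 1 | data) = 1/7, P(r = 2 | data) = 8/35, P(r = 3 | data) = 9/35, P(r = 4 | data) = 8/35, P(r = 5 | data) = 1/7.
So P(blue next | data) = Σ P(blue next | H) P(H | data) = (1/6)(1/7) + (1/3)(8/35) + (1/2)(9/35) + (2/3)(8/35) + (5/6)(1/7) = 1/2.

0.500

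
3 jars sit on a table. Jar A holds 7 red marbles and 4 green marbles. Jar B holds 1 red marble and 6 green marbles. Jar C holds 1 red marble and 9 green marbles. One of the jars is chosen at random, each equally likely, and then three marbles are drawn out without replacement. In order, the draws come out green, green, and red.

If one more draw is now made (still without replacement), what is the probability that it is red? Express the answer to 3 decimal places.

Under each hypothesis, the probability of the observed sequence is: P(data | jar A) = (4/11)(3/10)(7/9) = 0.084848; P(data | jar B) = (6/7)(5/6)(1/5) = 0.14286; P(data | jar C) = (9/10)(8/9)(1/8) = 0.1.
Multiplying each by its prior: 1/3 · 0.084848 = 0.028283, 1/3 · 0.14286 = 0.047619, 1/3 · 0.1 = 0.033333; these sum to 0.10924.
Dividing through by the total gives posterior P(jar A | data) = 0.25892, P(jar B | data) = 0.43593, P(jar C | data) = 0.30515.
The predictive probability is P(red next | data) = (3/4)(0.25892) + (0)(0.43593) + (0)(0.30515) = 0.19419.

0.194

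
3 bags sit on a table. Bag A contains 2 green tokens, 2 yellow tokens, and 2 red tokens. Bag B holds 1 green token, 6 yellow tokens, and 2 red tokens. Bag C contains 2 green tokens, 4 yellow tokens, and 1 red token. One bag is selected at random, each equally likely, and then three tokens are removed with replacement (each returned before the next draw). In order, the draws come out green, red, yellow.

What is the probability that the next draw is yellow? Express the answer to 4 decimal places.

Compute the likelihood of the observed sequence for each case: P(data | bag A) = (2/6)(2/6)(2/6) = 0.037037; P(data | bag B) = (1/9)(2/9)(6/9) = 0.016461; P(data | bag C) = (2/7)(1/7)(4/7) = 0.023324.
Weighting by the prior gives 1/3 · 0.037037 = 0.012346, 1/3 · 0.016461 = 0.005487, 1/3 · 0.023324 = 0.0077745; these sum to 0.025607.
Normalising, the posterior is P(bag A | data) = 0.48212, P(bag B | data) = 0.21427, P(bag C | data) = 0.30361.
So P(yellow next | data) = Σ P(yellow next | H) P(H | data) = (1/3)(0.48212) + (2/3)(0.21427) + (4/7)(0.30361) = 0.47705.

0.4770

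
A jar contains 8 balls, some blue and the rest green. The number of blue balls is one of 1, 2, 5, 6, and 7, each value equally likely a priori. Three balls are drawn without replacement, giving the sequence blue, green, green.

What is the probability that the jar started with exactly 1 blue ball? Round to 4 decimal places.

The likelihood of the observed sequence under each hypothesis: P(data | r = 1) = (1/8)(7/7)(6/6) = 1/8; P(data | r = 2) = (2/8)(6/7)(5/6) = 5/28; P(data | r = 5) = (5/8)(3/7)(2/6) = 5/56; P(data | r = 6) = (6/8)(2/7)(1/6) = 1/28; P(data | r = 7) = (7/8)(1/7)(0/6) = 0.
Weighting by the prior gives 1/5 · 1/8 = 1/40, 1/5 · 5/28 = 1/28, 1/5 · 5/56 = 1/56, 1/5 · 1/28 = 1/140, 1/5 · 0 = 0; these sum to 3/35.
By Bayes' rule, P(r = 1 | data) = (1/40) / (3/35) = 7/24.

0.2917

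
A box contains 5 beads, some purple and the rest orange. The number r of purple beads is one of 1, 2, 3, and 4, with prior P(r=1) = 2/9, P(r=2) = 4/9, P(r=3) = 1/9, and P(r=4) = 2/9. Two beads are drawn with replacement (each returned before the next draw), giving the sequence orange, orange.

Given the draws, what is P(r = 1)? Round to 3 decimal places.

The likelihood of the observed sequence under each hypothesis: P(data | r = 1) = (4/5)(4/5) = 16/25; P(data | r = 2) = (3/5)(3/5) = 9/25; P(data | r = 3) = (2/5)(2/5) = 4/25; P(data | r = 4) = (1/5)(1/5) = 1/25.
Multiplying each by its prior: 2/9 · 16/25 = 32/225, 4/9 · 9/25 = 4/25, 1/9 · 4/25 = 4/225, 2/9 · 1/25 = 2/225; with total 74/225.
By Bayes' rule, P(r = 1 | data) = (32/225) / (74/225) = 16/37.

0.432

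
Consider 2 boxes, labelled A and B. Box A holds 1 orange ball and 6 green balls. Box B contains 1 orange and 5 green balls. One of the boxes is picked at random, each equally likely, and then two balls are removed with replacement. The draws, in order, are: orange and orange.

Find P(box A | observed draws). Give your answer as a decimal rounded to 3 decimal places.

For each hypothesis, P(data | H) works out to: P(data | box A) = (1/7)(1/7) = 0.020408; P(data | box B) = (1/6)(1/6) = 0.027778.
Weighting by the prior gives 1/2 · 0.020408 = 0.010204, 1/2 · 0.027778 = 0.013889; summing to 0.024093.
Therefore the posterior P(box A | data) = (0.010204) / (0.024093) = 0.42353.

0.424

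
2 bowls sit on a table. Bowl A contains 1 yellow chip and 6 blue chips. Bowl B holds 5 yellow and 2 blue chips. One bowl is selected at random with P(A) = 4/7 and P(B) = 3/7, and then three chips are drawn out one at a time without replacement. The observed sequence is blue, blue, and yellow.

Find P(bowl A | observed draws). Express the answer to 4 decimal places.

For each hypothesis, P(data | H) works out to: P(data | bowl A) = (6/7)(5/6)(1/5) = 1/7; P(data | bowl B) = (2/7)(1/6)(5/5) = 1/21.
The prior-weighted likelihoods are 4/7 · 1/7 = 4/49, 3/7 · 1/21 = 1/49; with total 5/49.
Therefore the posterior P(bowl A | data) = (4/49) / (5/49) = 4/5.

0.8000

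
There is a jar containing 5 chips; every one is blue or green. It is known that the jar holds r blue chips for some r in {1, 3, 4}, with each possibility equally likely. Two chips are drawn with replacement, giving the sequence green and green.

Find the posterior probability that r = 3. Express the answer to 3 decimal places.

Compute the likelihood of the observed sequence for each case: P(data | r = 1) = (4/5)(4/5) = 16/25; P(data | r = 3) = (2/5)(2/5) = 4/25; P(data | r = 4) = (1/5)(1/5) = 1/25.
Weighting by the prior gives 1/3 · 16/25 = 16/75, 1/3 · 4/25 = 4/75, 1/3 · 1/25 = 1/75; these sum to 7/25.
Hence P(r = 3 | data) = (4/75) / (7/25) = 4/21.

0.190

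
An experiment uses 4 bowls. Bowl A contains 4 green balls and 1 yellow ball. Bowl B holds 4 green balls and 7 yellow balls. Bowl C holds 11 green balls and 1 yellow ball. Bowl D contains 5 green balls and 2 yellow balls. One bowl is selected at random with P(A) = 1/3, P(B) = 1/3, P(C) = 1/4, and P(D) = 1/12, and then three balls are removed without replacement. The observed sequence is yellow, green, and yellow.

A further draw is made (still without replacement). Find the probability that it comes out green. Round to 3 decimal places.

Compute the likelihood of the observed sequence for each case: P(data | bowl A) = (1/5)(4/4)(0/3) = 0; P(data | bowl B) = (7/11)(4/10)(6/9) = 0.1697; P(data | bowl C) = (1/12)(11/11)(0/10) = 0; P(data | bowl D) = (2/7)(5/6)(1/5) = 0.047619.
Weighting by the prior gives 1/3 · 0 = 0, 1/3 · 0.1697 = 0.056566, 1/4 · 0 = 0, 1/12 · 0.047619 = 0.0039683; with total 0.060534.
Normalising, the posterior is P(bowl A | data) = 0, P(bowl B | data) = 0.93445, P(bowl C | data) = 0, P(bowl D | data) = 0.065554.
Averaging over the posterior, P(green next | data) = (3/8)(0.93445) + (1)(0.065554) = 0.41597.

0.416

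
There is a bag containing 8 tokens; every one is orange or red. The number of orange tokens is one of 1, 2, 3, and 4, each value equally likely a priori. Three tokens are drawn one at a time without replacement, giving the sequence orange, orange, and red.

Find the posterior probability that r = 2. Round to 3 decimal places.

0.133

For each hypothesis, P(data | H) works out to: P(data | r = 1) = (1/8)(0/7) = 0; P(data | r = 2) = (2/8)(1/7)(6/6) = 1/28; P(data | r = 3) = (3/8)(2/7)(5/6) = 5/56; P(data | r = 4) = (4/8)(3/7)(4/6) = 1/7.
The prior-weighted likelihoods are 1/4 · 0 = 0, 1/4 · 1/28 = 1/112, 1/4 · 5/56 = 5/224, 1/4 · 1/7 = 1/28; these sum to 15/224.
By Bayes' rule, P(r = 2 | data) = (1/112) / (15/224) = 2/15.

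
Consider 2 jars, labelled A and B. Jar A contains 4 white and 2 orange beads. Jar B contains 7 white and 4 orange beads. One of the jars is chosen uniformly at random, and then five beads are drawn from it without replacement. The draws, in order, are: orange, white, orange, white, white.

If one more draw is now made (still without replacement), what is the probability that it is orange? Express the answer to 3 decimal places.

0.135

Compute the likelihood of the observed sequence for each case: P(data | jar A) = (2/6)(4/5)(1/4)(3/3)(2/2) = 1/15; P(data | jar B) = (4/11)(7/10)(3/9)(6/8)(5/7) = 1/22.
The prior-weighted likelihoods are 1/2 · 1/15 = 1/30, 1/2 · 1/22 = 1/44; these sum to 37/660.
Normalising, the posterior is P(jar A | data) = 22/37, P(jar B | data) = 15/37.
The predictive probability is P(orange next | data) = (0)(22/37) + (1/3)(15/37) = 5/37.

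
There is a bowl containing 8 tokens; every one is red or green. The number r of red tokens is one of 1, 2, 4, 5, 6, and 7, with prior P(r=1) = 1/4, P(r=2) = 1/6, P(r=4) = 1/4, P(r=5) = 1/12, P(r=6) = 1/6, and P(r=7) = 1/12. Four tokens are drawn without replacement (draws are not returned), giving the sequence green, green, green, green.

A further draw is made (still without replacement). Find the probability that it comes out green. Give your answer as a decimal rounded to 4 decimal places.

0.6793

Under each hypothesis, the probability of the observed sequence is: P(data | r = 1) = (7/8)(6/7)(5/6)(4/5) = 1/2; P(data | r = 2) = (6/8)(5/7)(4/6)(3/5) = 3/14; P(data | r = 4) = (4/8)(3/7)(2/6)(1/5) = 1/70; P(data | r = 5) = (3/8)(2/7)(1/6)(0/5) = 0; P(data | r = 6) = (2/8)(1/7)(0/6) = 0; P(data | r = 7) = (1/8)(0/7) = 0.
Multiplying each by its prior: 1/4 · 1/2 = 1/8, 1/6 · 3/14 = 1/28, 1/4 · 1/70 = 1/280, 1/12 · 0 = 0, 1/6 · 0 = 0, 1/12 · 0 = 0; these sum to 23/140.
The posterior is then P(r = 1 | data) = 35/46, P(r = 2 | data) = 5/23, P(r = 4 | data) = 1/46, P(r = 5 | data) = 0, P(r = 6 | data) = 0, P(r = 7 | data) = 0.
The predictive probability is P(green next | data) = (3/4)(35/46) + (1/2)(5/23) + (0)(1/46) = 125/184.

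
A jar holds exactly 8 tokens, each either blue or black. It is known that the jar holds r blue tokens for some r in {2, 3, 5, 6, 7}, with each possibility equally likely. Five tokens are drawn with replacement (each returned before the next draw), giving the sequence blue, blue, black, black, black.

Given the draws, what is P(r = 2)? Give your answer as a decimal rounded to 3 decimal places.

Under each hypothesis, the probability of the observed sequence is: P(data | r = 2) = (2/8)(2/8)(6/8)(6/8)(6/8) = 0.026367; P(data | r = 3) = (3/8)(3/8)(5/8)(5/8)(5/8) = 0.034332; P(data | r = 5) = (5/8)(5/8)(3/8)(3/8)(3/8) = 0.020599; P(data | r = 6) = (6/8)(6/8)(2/8)(2/8)(2/8) = 0.0087891; P(data | r = 7) = (7/8)(7/8)(1/8)(1/8)(1/8) = 0.0014954.
The prior-weighted likelihoods are 1/5 · 0.026367 = 0.0052734, 1/5 · 0.034332 = 0.0068665, 1/5 · 0.020599 = 0.0041199, 1/5 · 0.0087891 = 0.0017578, 1/5 · 0.0014954 = 0.00029907; these sum to 0.018317.
By Bayes' rule, P(r = 2 | data) = (0.0052734) / (0.018317) = 0.2879.

0.288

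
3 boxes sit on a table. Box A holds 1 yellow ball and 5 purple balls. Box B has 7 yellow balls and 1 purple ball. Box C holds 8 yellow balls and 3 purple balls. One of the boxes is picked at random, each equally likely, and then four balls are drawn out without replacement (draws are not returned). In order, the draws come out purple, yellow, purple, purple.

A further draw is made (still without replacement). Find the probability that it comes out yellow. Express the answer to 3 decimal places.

For each hypothesis, P(data | H) works out to: P(data | box A) = (5/6)(1/5)(4/4)(3/3) = 1/6; P(data | box B) = (1/8)(7/7)(0/6) = 0; P(data | box C) = (3/11)(8/10)(2/9)(1/8) = 1/165.
The prior-weighted likelihoods are 1/3 · 1/6 = 1/18, 1/3 · 0 = 0, 1/3 · 1/165 = 1/495; these sum to 19/330.
The posterior is then P(box A | data) = 55/57, P(box B | data) = 0, P(box C | data) = 2/57.
The predictive probability is P(yellow next | data) = (0)(55/57) + (1)(2/57) = 2/57.

0.035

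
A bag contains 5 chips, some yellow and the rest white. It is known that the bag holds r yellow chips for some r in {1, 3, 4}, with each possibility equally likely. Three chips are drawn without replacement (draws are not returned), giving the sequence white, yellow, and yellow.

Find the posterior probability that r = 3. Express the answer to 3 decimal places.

0.500

For each hypothesis, P(data | H) works out to: P(data | r = 1) = (4/5)(1/4)(0/3) = 0; P(data | r = 3) = (2/5)(3/4)(2/3) = 1/5; P(data | r = 4) = (1/5)(4/4)(3/3) = 1/5.
The prior-weighted likelihoods are 1/3 · 0 = 0, 1/3 · 1/5 = 1/15, 1/3 · 1/5 = 1/15; with total 2/15.
So P(r = 3 | data) = (1/15) / (2/15) = 1/2.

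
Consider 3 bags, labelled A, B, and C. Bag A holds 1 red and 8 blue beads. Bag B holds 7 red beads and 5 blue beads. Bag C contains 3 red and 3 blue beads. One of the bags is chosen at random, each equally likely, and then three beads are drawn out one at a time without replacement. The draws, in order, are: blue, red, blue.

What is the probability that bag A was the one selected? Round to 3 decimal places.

For each hypothesis, P(data | H) works out to: P(data | bag A) = (8/9)(1/8)(7/7) = 0.11111; P(data | bag B) = (5/12)(7/11)(4/10) = 0.10606; P(data | bag C) = (3/6)(3/5)(2/4) = 0.15.
The prior-weighted likelihoods are 1/3 · 0.11111 = 0.037037, 1/3 · 0.10606 = 0.035354, 1/3 · 0.15 = 0.05; summing to 0.12239.
By Bayes' rule, P(bag A | data) = (0.037037) / (0.12239) = 0.30261.

0.303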